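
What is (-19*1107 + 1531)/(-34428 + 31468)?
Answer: 9751/1480 ≈ 6.5885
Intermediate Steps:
(-19*1107 + 1531)/(-34428 + 31468) = (-21033 + 1531)/(-2960) = -19502*(-1/2960) = 9751/1480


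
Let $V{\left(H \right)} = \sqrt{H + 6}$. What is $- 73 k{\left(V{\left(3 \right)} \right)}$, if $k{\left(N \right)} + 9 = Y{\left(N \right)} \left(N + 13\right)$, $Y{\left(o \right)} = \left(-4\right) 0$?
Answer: $657$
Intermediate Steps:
$Y{\left(o \right)} = 0$
$V{\left(H \right)} = \sqrt{6 + H}$
$k{\left(N \right)} = -9$ ($k{\left(N \right)} = -9 + 0 \left(N + 13\right) = -9 + 0 \left(13 + N\right) = -9 + 0 = -9$)
$- 73 k{\left(V{\left(3 \right)} \right)} = \left(-73\right) \left(-9\right) = 657$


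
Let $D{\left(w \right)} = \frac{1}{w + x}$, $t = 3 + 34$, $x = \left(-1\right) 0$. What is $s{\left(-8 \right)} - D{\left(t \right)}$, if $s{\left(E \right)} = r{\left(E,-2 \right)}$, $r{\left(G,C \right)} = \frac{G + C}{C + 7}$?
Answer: $- \frac{75}{37} \approx -2.027$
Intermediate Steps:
$r{\left(G,C \right)} = \frac{C + G}{7 + C}$
$x = 0$
$s{\left(E \right)} = - \frac{2}{5} + \frac{E}{5}$ ($s{\left(E \right)} = \frac{-2 + E}{7 - 2} = \frac{-2 + E}{5} = - \frac{2}{5} + \frac{E}{5}$)
$t = 37$
$D{\left(w \right)} = \frac{1}{w}$ ($D{\left(w \right)} = \frac{1}{w + 0} = \frac{1}{w}$)
$s{\left(-8 \right)} - D{\left(t \right)} = \left(- \frac{2}{5} + \frac{1}{5} \left(-8\right)\right) - \frac{1}{37} = \left(- \frac{2}{5} - \frac{8}{5}\right) - \frac{1}{37} = -2 - \frac{1}{37} = - \frac{75}{37}$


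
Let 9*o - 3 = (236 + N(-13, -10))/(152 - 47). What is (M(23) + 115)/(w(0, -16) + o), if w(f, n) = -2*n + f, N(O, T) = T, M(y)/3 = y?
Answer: 173880/30781 ≈ 5.6489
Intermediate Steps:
M(y) = 3*y
w(f, n) = f - 2*n
o = 541/945 (o = 1/3 + ((236 - 10)/(152 - 47))/9 = 1/3 + (226/105)/9 = 1/3 + (226*(1/105))/9 = 1/3 + (1/9)*(226/105) = 1/3 + 226/945 = 541/945 ≈ 0.57249)
(M(23) + 115)/(w(0, -16) + o) = (3*23 + 115)/((0 - 2*(-16)) + 541/945) = (69 + 115)/((0 + 32) + 541/945) = 184/(32 + 541/945) = 184/(30781/945) = 184*(945/30781) = 173880/30781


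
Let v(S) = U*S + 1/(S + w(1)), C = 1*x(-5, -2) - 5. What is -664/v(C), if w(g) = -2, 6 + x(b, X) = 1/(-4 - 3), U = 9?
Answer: 427616/64633 ≈ 6.6161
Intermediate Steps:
x(b, X) = -43/7 (x(b, X) = -6 + 1/(-4 - 3) = -6 + 1/(-7) = -6 - ⅐ = -43/7)
C = -78/7 (C = 1*(-43/7) - 5 = -43/7 - 5 = -78/7 ≈ -11.143)
v(S) = 1/(-2 + S) + 9*S (v(S) = 9*S + 1/(S - 2) = 9*S + 1/(-2 + S) = 1/(-2 + S) + 9*S)
-664/v(C) = -664*(-2 - 78/7)/(1 - 18*(-78/7) + 9*(-78/7)²) = -664*(-92/(7*(1 + 1404/7 + 9*(6084/49)))) = -664*(-92/(7*(1 + 1404/7 + 54756/49))) = -664/((-7/92*64633/49)) = -664/(-64633/644) = -664*(-644/64633) = 427616/64633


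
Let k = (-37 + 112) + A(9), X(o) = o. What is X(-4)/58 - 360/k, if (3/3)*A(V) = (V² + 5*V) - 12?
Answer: -1202/609 ≈ -1.9737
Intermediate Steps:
A(V) = -12 + V² + 5*V (A(V) = (V² + 5*V) - 12 = -12 + V² + 5*V)
k = 189 (k = (-37 + 112) + (-12 + 9² + 5*9) = 75 + (-12 + 81 + 45) = 75 + 114 = 189)
X(-4)/58 - 360/k = -4/58 - 360/189 = -4*1/58 - 360*1/189 = -2/29 - 40/21 = -1202/609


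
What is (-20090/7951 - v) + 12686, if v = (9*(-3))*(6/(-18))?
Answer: 100774737/7951 ≈ 12674.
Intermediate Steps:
v = 9 (v = -162*(-1)/18 = -27*(-⅓) = 9)
(-20090/7951 - v) + 12686 = (-20090/7951 - 1*9) + 12686 = (-20090*1/7951 - 9) + 12686 = (-20090/7951 - 9) + 12686 = -91649/7951 + 12686 = 100774737/7951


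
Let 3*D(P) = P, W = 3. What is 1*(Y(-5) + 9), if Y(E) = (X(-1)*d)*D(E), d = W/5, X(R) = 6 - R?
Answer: 2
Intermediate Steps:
D(P) = P/3
d = ⅗ (d = 3/5 = 3*(⅕) = ⅗ ≈ 0.60000)
Y(E) = 7*E/5 (Y(E) = ((6 - 1*(-1))*(⅗))*(E/3) = ((6 + 1)*(⅗))*(E/3) = (7*(⅗))*(E/3) = 21*(E/3)/5 = 7*E/5)
1*(Y(-5) + 9) = 1*((7/5)*(-5) + 9) = 1*(-7 + 9) = 1*2 = 2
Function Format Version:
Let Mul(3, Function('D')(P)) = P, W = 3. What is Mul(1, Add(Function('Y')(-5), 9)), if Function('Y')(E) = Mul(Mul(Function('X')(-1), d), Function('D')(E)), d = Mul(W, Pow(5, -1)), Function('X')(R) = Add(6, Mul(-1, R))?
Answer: 2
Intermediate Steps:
Function('D')(P) = Mul(Rational(1, 3), P)
d = Rational(3, 5) (d = Mul(3, Pow(5, -1)) = Mul(3, Rational(1, 5)) = Rational(3, 5) ≈ 0.60000)
Function('Y')(E) = Mul(Rational(7, 5), E) (Function('Y')(E) = Mul(Mul(Add(6, Mul(-1, -1)), Rational(3, 5)), Mul(Rational(1, 3), E)) = Mul(Mul(Add(6, 1), Rational(3, 5)), Mul(Rational(1, 3), E)) = Mul(Mul(7, Rational(3, 5)), Mul(Rational(1, 3), E)) = Mul(Rational(21, 5), Mul(Rational(1, 3), E)) = Mul(Rational(7, 5), E))
Mul(1, Add(Function('Y')(-5), 9)) = Mul(1, Add(Mul(Rational(7, 5), -5), 9)) = Mul(1, Add(-7, 9)) = Mul(1, 2) = 2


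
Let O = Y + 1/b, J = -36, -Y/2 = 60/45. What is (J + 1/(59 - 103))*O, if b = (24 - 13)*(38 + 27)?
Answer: 1812289/18876 ≈ 96.010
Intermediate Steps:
Y = -8/3 (Y = -120/45 = -2*4/3 = -8/3 ≈ -2.6667)
b = 715 (b = 11*65 = 715)
O = -5717/2145 (O = -8/3 + 1/715 = -5717/2145 ≈ -2.6653)
(J + 1/(59 - 103))*O = (-36 + 1/(59 - 103))*(-5717/2145) = (-36 + 1/(-44))*(-5717/2145) = (-36 - 1/44)*(-5717/2145) = -1585/44*(-5717/2145) = 1812289/18876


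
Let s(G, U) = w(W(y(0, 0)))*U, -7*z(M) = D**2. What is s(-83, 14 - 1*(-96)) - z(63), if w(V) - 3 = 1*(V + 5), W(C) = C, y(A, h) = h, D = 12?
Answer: 6304/7 ≈ 900.57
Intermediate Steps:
z(M) = -144/7 (z(M) = -1/7*12**2 = -1/7*144 = -144/7)
w(V) = 8 + V (w(V) = 3 + 1*(V + 5) = 3 + 1*(5 + V) = 3 + (5 + V) = 8 + V)
s(G, U) = 8*U (s(G, U) = (8 + 0)*U = 8*U)
s(-83, 14 - 1*(-96)) - z(63) = 8*(14 - 1*(-96)) - 1*(-144/7) = 8*(14 + 96) + 144/7 = 8*110 + 144/7 = 880 + 144/7 = 6304/7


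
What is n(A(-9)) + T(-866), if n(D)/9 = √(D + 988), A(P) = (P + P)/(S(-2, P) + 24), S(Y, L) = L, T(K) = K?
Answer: -866 + 9*√24670/5 ≈ -583.28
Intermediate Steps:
A(P) = 2*P/(24 + P) (A(P) = (P + P)/(P + 24) = (2*P)/(24 + P) = 2*P/(24 + P))
n(D) = 9*√(988 + D) (n(D) = 9*√(D + 988) = 9*√(988 + D))
n(A(-9)) + T(-866) = 9*√(988 + 2*(-9)/(24 - 9)) - 866 = 9*√(988 + 2*(-9)/15) - 866 = 9*√(988 + 2*(-9)*(1/15)) - 866 = 9*√(988 - 6/5) - 866 = 9*√(4934/5) - 866 = 9*(√24670/5) - 866 = 9*√24670/5 - 866 = -866 + 9*√24670/5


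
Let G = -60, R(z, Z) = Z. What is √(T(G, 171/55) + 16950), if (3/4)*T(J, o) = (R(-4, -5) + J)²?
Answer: 5*√8130/3 ≈ 150.28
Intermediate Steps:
T(J, o) = 4*(-5 + J)²/3
√(T(G, 171/55) + 16950) = √(4*(-5 - 60)²/3 + 16950) = √((4/3)*(-65)² + 16950) = √((4/3)*4225 + 16950) = √(16900/3 + 16950) = √(67750/3) = 5*√8130/3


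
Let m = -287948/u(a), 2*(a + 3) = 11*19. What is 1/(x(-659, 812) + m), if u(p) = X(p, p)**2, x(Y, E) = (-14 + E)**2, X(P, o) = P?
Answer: 41209/26240904244 ≈ 1.5704e-6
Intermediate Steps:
a = 203/2 (a = -3 + (11*19)/2 = -3 + (1/2)*209 = -3 + 209/2 = 203/2 ≈ 101.50)
u(p) = p**2
m = -1151792/41209 (m = -287948/((203/2)**2) = -287948/41209/4 = -287948*4/41209 = -1151792/41209 ≈ -27.950)
1/(x(-659, 812) + m) = 1/((-14 + 812)**2 - 1151792/41209) = 1/(798**2 - 1151792/41209) = 1/(636804 - 1151792/41209) = 1/(26240904244/41209) = 41209/26240904244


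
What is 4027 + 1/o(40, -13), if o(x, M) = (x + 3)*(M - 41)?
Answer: 9350693/2322 ≈ 4027.0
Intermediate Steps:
o(x, M) = (-41 + M)*(3 + x) (o(x, M) = (3 + x)*(-41 + M) = (-41 + M)*(3 + x))
4027 + 1/o(40, -13) = 4027 + 1/(-123 - 41*40 + 3*(-13) - 13*40) = 4027 + 1/(-123 - 1640 - 39 - 520) = 4027 + 1/(-2322) = 4027 - 1/2322 = 9350693/2322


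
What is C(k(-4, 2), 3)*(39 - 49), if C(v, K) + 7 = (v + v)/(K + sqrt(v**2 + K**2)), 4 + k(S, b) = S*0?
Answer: 80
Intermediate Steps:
k(S, b) = -4 (k(S, b) = -4 + S*0 = -4 + 0 = -4)
C(v, K) = -7 + 2*v/(K + sqrt(K**2 + v**2)) (C(v, K) = -7 + (v + v)/(K + sqrt(v**2 + K**2)) = -7 + (2*v)/(K + sqrt(K**2 + v**2)) = -7 + 2*v/(K + sqrt(K**2 + v**2)))
C(k(-4, 2), 3)*(39 - 49) = ((-7*3 - 7*sqrt(3**2 + (-4)**2) + 2*(-4))/(3 + sqrt(3**2 + (-4)**2)))*(39 - 49) = ((-21 - 7*sqrt(9 + 16) - 8)/(3 + sqrt(9 + 16)))*(-10) = ((-21 - 7*sqrt(25) - 8)/(3 + sqrt(25)))*(-10) = ((-21 - 7*5 - 8)/(3 + 5))*(-10) = ((-21 - 35 - 8)/8)*(-10) = ((1/8)*(-64))*(-10) = -8*(-10) = 80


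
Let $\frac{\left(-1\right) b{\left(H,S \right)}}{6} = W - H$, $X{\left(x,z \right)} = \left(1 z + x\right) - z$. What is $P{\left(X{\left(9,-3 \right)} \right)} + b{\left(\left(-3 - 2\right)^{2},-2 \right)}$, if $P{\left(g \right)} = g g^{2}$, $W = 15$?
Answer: $789$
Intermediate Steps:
$X{\left(x,z \right)} = x$ ($X{\left(x,z \right)} = \left(z + x\right) - z = \left(x + z\right) - z = x$)
$P{\left(g \right)} = g^{3}$
$b{\left(H,S \right)} = -90 + 6 H$ ($b{\left(H,S \right)} = - 6 \left(15 - H\right) = -90 + 6 H$)
$P{\left(X{\left(9,-3 \right)} \right)} + b{\left(\left(-3 - 2\right)^{2},-2 \right)} = 9^{3} - \left(90 - 6 \left(-3 - 2\right)^{2}\right) = 729 - \left(90 - 6 \left(-5\right)^{2}\right) = 729 + \left(-90 + 6 \cdot 25\right) = 729 + \left(-90 + 150\right) = 729 + 60 = 789$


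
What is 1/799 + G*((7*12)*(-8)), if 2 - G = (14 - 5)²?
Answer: 42417313/799 ≈ 53088.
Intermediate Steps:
G = -79 (G = 2 - (14 - 5)² = 2 - 1*9² = 2 - 1*81 = 2 - 81 = -79)
1/799 + G*((7*12)*(-8)) = 1/799 - 79*7*12*(-8) = 1/799 - 6636*(-8) = 1/799 - 79*(-672) = 1/799 + 53088 = 42417313/799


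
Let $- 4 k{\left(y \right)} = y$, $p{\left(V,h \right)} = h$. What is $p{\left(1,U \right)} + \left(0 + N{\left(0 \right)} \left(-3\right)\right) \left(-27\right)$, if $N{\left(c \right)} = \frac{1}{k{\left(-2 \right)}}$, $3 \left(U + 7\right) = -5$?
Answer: $\frac{460}{3} \approx 153.33$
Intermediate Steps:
$U = - \frac{26}{3}$ ($U = -7 + \frac{1}{3} \left(-5\right) = -7 - \frac{5}{3} = - \frac{26}{3} \approx -8.6667$)
$k{\left(y \right)} = - \frac{y}{4}$
$N{\left(c \right)} = 2$ ($N{\left(c \right)} = \frac{1}{\left(- \frac{1}{4}\right) \left(-2\right)} = \frac{1}{\frac{1}{2}} = 2$)
$p{\left(1,U \right)} + \left(0 + N{\left(0 \right)} \left(-3\right)\right) \left(-27\right) = - \frac{26}{3} + \left(0 + 2 \left(-3\right)\right) \left(-27\right) = - \frac{26}{3} + \left(0 - 6\right) \left(-27\right) = - \frac{26}{3} - -162 = - \frac{26}{3} + 162 = \frac{460}{3}$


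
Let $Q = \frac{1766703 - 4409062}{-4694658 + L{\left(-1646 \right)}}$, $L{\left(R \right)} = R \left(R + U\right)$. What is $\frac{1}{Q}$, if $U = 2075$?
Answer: $\frac{5400792}{2642359} \approx 2.0439$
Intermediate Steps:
$L{\left(R \right)} = R \left(2075 + R\right)$ ($L{\left(R \right)} = R \left(R + 2075\right) = R \left(2075 + R\right)$)
$Q = \frac{2642359}{5400792}$ ($Q = \frac{1766703 - 4409062}{-4694658 - 1646 \left(2075 - 1646\right)} = - \frac{2642359}{-4694658 - 706134} = - \frac{2642359}{-5400792} = \left(-2642359\right) \left(- \frac{1}{5400792}\right) = \frac{2642359}{5400792} \approx 0.48925$)
$\frac{1}{Q} = \frac{1}{\frac{2642359}{5400792}} = \frac{5400792}{2642359}$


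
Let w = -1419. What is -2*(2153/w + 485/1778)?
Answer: 3139819/1261491 ≈ 2.4890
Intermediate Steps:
-2*(2153/w + 485/1778) = -2*(2153/(-1419) + 485/1778) = -2*(2153*(-1/1419) + 485*(1/1778)) = -2*(-2153/1419 + 485/1778) = -2*(-3139819/2522982) = 3139819/1261491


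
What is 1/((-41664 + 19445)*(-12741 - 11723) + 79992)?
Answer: 1/543645608 ≈ 1.8394e-9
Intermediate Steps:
1/((-41664 + 19445)*(-12741 - 11723) + 79992) = 1/(-22219*(-24464) + 79992) = 1/(543565616 + 79992) = 1/543645608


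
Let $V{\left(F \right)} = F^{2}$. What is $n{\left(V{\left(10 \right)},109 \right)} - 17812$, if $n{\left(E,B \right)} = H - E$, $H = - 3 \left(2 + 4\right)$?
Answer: $-17930$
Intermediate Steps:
$H = -18$ ($H = \left(-3\right) 6 = -18$)
$n{\left(E,B \right)} = -18 - E$
$n{\left(V{\left(10 \right)},109 \right)} - 17812 = \left(-18 - 10^{2}\right) - 17812 = \left(-18 - 100\right) - 17812 = -118 - 17812 = -17930$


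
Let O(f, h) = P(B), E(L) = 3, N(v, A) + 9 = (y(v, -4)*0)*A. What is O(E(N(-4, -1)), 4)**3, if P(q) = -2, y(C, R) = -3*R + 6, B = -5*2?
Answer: -8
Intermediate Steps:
B = -10
y(C, R) = 6 - 3*R
N(v, A) = -9 (N(v, A) = -9 + ((6 - 3*(-4))*0)*A = -9 + ((6 + 12)*0)*A = -9 + (18*0)*A = -9 + 0*A = -9 + 0 = -9)
O(f, h) = -2
O(E(N(-4, -1)), 4)**3 = (-2)**3 = -8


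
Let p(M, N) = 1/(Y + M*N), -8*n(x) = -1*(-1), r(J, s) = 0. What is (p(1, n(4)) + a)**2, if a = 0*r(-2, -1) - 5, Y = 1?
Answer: 729/49 ≈ 14.878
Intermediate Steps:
n(x) = -1/8 (n(x) = -(-1)*(-1)/8 = -1/8*1 = -1/8)
p(M, N) = 1/(1 + M*N)
a = -5 (a = 0*0 - 5 = 0 - 5 = -5)
(p(1, n(4)) + a)**2 = (1/(1 + 1*(-1/8)) - 5)**2 = (1/(1 - 1/8) - 5)**2 = (1/(7/8) - 5)**2 = (8/7 - 5)**2 = (-27/7)**2 = 729/49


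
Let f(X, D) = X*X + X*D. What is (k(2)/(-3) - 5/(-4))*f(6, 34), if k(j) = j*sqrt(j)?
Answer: 300 - 160*sqrt(2) ≈ 73.726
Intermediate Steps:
k(j) = j**(3/2)
f(X, D) = X**2 + D*X
(k(2)/(-3) - 5/(-4))*f(6, 34) = (2**(3/2)/(-3) - 5/(-4))*(6*(34 + 6)) = ((2*sqrt(2))*(-1/3) - 5*(-1/4))*(6*40) = (-2*sqrt(2)/3 + 5/4)*240 = (5/4 - 2*sqrt(2)/3)*240 = 300 - 160*sqrt(2)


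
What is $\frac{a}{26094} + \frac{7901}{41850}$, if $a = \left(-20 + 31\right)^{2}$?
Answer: $\frac{17602712}{91002825} \approx 0.19343$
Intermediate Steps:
$a = 121$ ($a = 11^{2} = 121$)
$\frac{a}{26094} + \frac{7901}{41850} = \frac{121}{26094} + \frac{7901}{41850} = \frac{17602712}{91002825}$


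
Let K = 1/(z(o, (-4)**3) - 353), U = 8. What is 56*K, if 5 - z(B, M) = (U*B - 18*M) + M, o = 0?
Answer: -14/359 ≈ -0.038997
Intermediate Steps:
z(B, M) = 5 - 8*B + 17*M (z(B, M) = 5 - ((8*B - 18*M) + M) = 5 - ((-18*M + 8*B) + M) = 5 - (-17*M + 8*B) = 5 + (-8*B + 17*M) = 5 - 8*B + 17*M)
K = -1/1436 (K = 1/((5 - 8*0 + 17*(-4)**3) - 353) = 1/((5 + 0 + 17*(-64)) - 353) = 1/((5 + 0 - 1088) - 353) = 1/(-1083 - 353) = 1/(-1436) = -1/1436 ≈ -0.00069638)
56*K = 56*(-1/1436) = -14/359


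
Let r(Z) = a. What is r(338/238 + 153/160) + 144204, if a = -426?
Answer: 143778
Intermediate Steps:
r(Z) = -426
r(338/238 + 153/160) + 144204 = -426 + 144204 = 143778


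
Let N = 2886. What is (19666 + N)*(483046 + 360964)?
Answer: 19034113520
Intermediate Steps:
(19666 + N)*(483046 + 360964) = (19666 + 2886)*(483046 + 360964) = 22552*844010 = 19034113520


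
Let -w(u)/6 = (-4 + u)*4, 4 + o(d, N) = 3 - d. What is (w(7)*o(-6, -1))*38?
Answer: -13680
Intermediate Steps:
o(d, N) = -1 - d (o(d, N) = -4 + (3 - d) = -1 - d)
w(u) = 96 - 24*u (w(u) = -6*(-4 + u)*4 = -6*(-16 + 4*u) = 96 - 24*u)
(w(7)*o(-6, -1))*38 = ((96 - 24*7)*(-1 - 1*(-6)))*38 = ((96 - 168)*(-1 + 6))*38 = -72*5*38 = -360*38 = -13680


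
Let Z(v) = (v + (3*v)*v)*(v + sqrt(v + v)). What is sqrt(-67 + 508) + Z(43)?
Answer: 240391 + 5590*sqrt(86) ≈ 2.9223e+5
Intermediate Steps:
Z(v) = (v + 3*v**2)*(v + sqrt(2)*sqrt(v)) (Z(v) = (v + 3*v**2)*(v + sqrt(2*v)) = (v + 3*v**2)*(v + sqrt(2)*sqrt(v)))
sqrt(-67 + 508) + Z(43) = sqrt(-67 + 508) + (43**2 + 3*43**3 + sqrt(2)*43**(3/2) + 3*sqrt(2)*43**(5/2)) = sqrt(441) + (1849 + 3*79507 + sqrt(2)*(43*sqrt(43)) + 3*sqrt(2)*(1849*sqrt(43))) = 21 + (1849 + 238521 + 43*sqrt(86) + 5547*sqrt(86)) = 21 + (240370 + 5590*sqrt(86)) = 240391 + 5590*sqrt(86)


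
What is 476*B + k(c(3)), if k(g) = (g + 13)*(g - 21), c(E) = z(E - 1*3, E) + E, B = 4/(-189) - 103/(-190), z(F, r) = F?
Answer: -102682/2565 ≈ -40.032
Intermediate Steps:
B = 18707/35910 (B = 4*(-1/189) - 103*(-1/190) = -4/189 + 103/190 = 18707/35910 ≈ 0.52094)
c(E) = -3 + 2*E (c(E) = (E - 1*3) + E = (E - 3) + E = (-3 + E) + E = -3 + 2*E)
k(g) = (-21 + g)*(13 + g) (k(g) = (13 + g)*(-21 + g) = (-21 + g)*(13 + g))
476*B + k(c(3)) = 476*(18707/35910) + (-273 + (-3 + 2*3)² - 8*(-3 + 2*3)) = 636038/2565 + (-273 + (-3 + 6)² - 8*(-3 + 6)) = 636038/2565 + (-273 + 3² - 8*3) = 636038/2565 + (-273 + 9 - 24) = 636038/2565 - 288 = -102682/2565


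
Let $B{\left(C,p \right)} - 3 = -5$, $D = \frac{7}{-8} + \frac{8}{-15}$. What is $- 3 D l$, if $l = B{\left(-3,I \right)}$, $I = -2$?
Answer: $- \frac{169}{20} \approx -8.45$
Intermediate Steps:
$D = - \frac{169}{120}$ ($D = 7 \left(- \frac{1}{8}\right) + 8 \left(- \frac{1}{15}\right) = - \frac{7}{8} - \frac{8}{15} = - \frac{169}{120} \approx -1.4083$)
$B{\left(C,p \right)} = -2$ ($B{\left(C,p \right)} = 3 - 5 = -2$)
$l = -2$
$- 3 D l = \left(-3\right) \left(- \frac{169}{120}\right) \left(-2\right) = \frac{169}{40} \left(-2\right) = - \frac{169}{20}$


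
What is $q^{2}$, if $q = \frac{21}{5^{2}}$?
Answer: $\frac{441}{625} \approx 0.7056$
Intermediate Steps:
$q = \frac{21}{25} \approx 0.84$
$q^{2} = \left(\frac{21}{25}\right)^{2} = \frac{441}{625}$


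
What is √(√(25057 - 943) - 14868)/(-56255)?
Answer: -I*√(14868 - √24114)/56255 ≈ -0.0021562*I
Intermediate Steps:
√(√(25057 - 943) - 14868)/(-56255) = √(√24114 - 14868)*(-1/56255) = √(-14868 + √24114)*(-1/56255) = -√(-14868 + √24114)/56255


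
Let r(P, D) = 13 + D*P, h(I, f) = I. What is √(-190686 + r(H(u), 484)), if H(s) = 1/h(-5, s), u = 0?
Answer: I*√4769245/5 ≈ 436.77*I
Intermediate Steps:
H(s) = -⅕ (H(s) = 1/(-5) = -⅕)
√(-190686 + r(H(u), 484)) = √(-190686 + (13 + 484*(-⅕))) = √(-190686 + (13 - 484/5)) = √(-190686 - 419/5) = √(-953849/5) = I*√4769245/5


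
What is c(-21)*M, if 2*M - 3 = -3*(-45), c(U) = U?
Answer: -1449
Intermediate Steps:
M = 69 (M = 3/2 + (-3*(-45))/2 = 3/2 + (½)*135 = 3/2 + 135/2 = 69)
c(-21)*M = -21*69 = -1449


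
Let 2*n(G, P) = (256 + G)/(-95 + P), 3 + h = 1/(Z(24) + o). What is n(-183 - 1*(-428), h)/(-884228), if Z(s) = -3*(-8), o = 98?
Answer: 10187/3523648580 ≈ 2.8910e-6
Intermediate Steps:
Z(s) = 24
h = -365/122 (h = -3 + 1/(24 + 98) = -3 + 1/122 = -365/122 ≈ -2.9918)
n(G, P) = (256 + G)/(2*(-95 + P)) (n(G, P) = ((256 + G)/(-95 + P))/2 = (256 + G)/(2*(-95 + P)))
n(-183 - 1*(-428), h)/(-884228) = ((256 + (-183 - 1*(-428)))/(2*(-95 - 365/122)))/(-884228) = ((256 + (-183 + 428))/(2*(-11955/122)))*(-1/884228) = ((½)*(-122/11955)*(256 + 245))*(-1/884228) = ((½)*(-122/11955)*501)*(-1/884228) = -10187/3985*(-1/884228) = 10187/3523648580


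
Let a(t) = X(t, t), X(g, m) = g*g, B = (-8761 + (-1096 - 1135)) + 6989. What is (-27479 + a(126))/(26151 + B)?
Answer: -11603/22148 ≈ -0.52388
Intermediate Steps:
B = -4003 (B = (-8761 - 2231) + 6989 = -10992 + 6989 = -4003)
X(g, m) = g²
a(t) = t²
(-27479 + a(126))/(26151 + B) = (-27479 + 126²)/(26151 - 4003) = (-27479 + 15876)/22148 = -11603*1/22148 = -11603/22148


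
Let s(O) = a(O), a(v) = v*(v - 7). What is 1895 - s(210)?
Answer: -40735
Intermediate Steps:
a(v) = v*(-7 + v)
s(O) = O*(-7 + O)
1895 - s(210) = 1895 - 210*(-7 + 210) = 1895 - 210*203 = 1895 - 1*42630 = 1895 - 42630 = -40735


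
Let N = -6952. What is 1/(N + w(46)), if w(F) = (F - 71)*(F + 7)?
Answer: -1/8277 ≈ -0.00012082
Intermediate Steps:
w(F) = (-71 + F)*(7 + F)
1/(N + w(46)) = 1/(-6952 + (-497 + 46² - 64*46)) = 1/(-6952 + (-497 + 2116 - 2944)) = 1/(-6952 - 1325) = 1/(-8277) = -1/8277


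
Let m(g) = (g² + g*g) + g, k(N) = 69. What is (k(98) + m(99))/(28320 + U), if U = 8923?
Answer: 19770/37243 ≈ 0.53084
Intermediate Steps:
m(g) = g + 2*g² (m(g) = (g² + g²) + g = 2*g² + g = g + 2*g²)
(k(98) + m(99))/(28320 + U) = (69 + 99*(1 + 2*99))/(28320 + 8923) = (69 + 99*(1 + 198))/37243 = (69 + 99*199)*(1/37243) = (69 + 19701)*(1/37243) = 19770*(1/37243) = 19770/37243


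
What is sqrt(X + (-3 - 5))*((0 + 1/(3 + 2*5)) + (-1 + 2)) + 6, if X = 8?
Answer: 6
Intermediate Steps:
sqrt(X + (-3 - 5))*((0 + 1/(3 + 2*5)) + (-1 + 2)) + 6 = sqrt(8 + (-3 - 5))*((0 + 1/(3 + 2*5)) + (-1 + 2)) + 6 = sqrt(8 - 8)*((0 + 1/(3 + 10)) + 1) + 6 = sqrt(0)*((0 + 1/13) + 1) + 6 = 0*((0 + 1/13) + 1) + 6 = 0*(1/13 + 1) + 6 = 0*(14/13) + 6 = 0 + 6 = 6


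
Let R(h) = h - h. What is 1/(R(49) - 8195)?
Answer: -1/8195 ≈ -0.00012203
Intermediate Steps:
R(h) = 0
1/(R(49) - 8195) = 1/(0 - 8195) = 1/(-8195) = -1/8195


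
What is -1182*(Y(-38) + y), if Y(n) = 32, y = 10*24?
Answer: -321504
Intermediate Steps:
y = 240
-1182*(Y(-38) + y) = -1182*(32 + 240) = -1182*272 = -321504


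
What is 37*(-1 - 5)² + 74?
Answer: 1406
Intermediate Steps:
37*(-1 - 5)² + 74 = 37*(-6)² + 74 = 37*36 + 74 = 1332 + 74 = 1406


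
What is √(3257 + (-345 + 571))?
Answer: 9*√43 ≈ 59.017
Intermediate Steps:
√(3257 + (-345 + 571)) = √(3257 + 226) = √3483 = 9*√43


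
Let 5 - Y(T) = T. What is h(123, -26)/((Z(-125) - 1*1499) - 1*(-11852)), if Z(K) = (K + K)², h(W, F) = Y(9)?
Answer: -4/72853 ≈ -5.4905e-5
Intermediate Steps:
Y(T) = 5 - T
h(W, F) = -4 (h(W, F) = 5 - 1*9 = 5 - 9 = -4)
Z(K) = 4*K² (Z(K) = (2*K)² = 4*K²)
h(123, -26)/((Z(-125) - 1*1499) - 1*(-11852)) = -4/((4*(-125)² - 1*1499) - 1*(-11852)) = -4/((4*15625 - 1499) + 11852) = -4/((62500 - 1499) + 11852) = -4/(61001 + 11852) = -4/72853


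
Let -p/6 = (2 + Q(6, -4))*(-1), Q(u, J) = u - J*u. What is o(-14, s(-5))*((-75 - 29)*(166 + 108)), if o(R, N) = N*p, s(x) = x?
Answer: 27356160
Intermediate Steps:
Q(u, J) = u - J*u
p = 192 (p = -6*(2 + 6*(1 - 1*(-4)))*(-1) = -6*(2 + 6*(1 + 4))*(-1) = -6*(2 + 6*5)*(-1) = -6*(2 + 30)*(-1) = -192*(-1) = -6*(-32) = 192)
o(R, N) = 192*N (o(R, N) = N*192 = 192*N)
o(-14, s(-5))*((-75 - 29)*(166 + 108)) = (192*(-5))*((-75 - 29)*(166 + 108)) = -(-99840)*274 = -960*(-28496) = 27356160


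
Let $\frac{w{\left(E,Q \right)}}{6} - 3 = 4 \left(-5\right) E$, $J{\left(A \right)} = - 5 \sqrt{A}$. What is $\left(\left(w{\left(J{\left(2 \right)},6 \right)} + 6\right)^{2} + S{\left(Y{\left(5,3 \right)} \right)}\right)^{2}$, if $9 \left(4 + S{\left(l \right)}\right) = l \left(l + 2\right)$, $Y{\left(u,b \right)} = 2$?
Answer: $\frac{42191617624336}{81} + 41504998400 \sqrt{2} \approx 5.7958 \cdot 10^{11}$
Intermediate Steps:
$w{\left(E,Q \right)} = 18 - 120 E$ ($w{\left(E,Q \right)} = 18 + 6 \cdot 4 \left(-5\right) E = 18 + 6 \left(- 20 E\right) = 18 - 120 E$)
$S{\left(l \right)} = -4 + \frac{l \left(2 + l\right)}{9}$ ($S{\left(l \right)} = -4 + \frac{l \left(l + 2\right)}{9} = -4 + \frac{l \left(2 + l\right)}{9}$)
$\left(\left(w{\left(J{\left(2 \right)},6 \right)} + 6\right)^{2} + S{\left(Y{\left(5,3 \right)} \right)}\right)^{2} = \left(\left(\left(18 - 120 \left(- 5 \sqrt{2}\right)\right) + 6\right)^{2} + \left(-4 + \frac{2^{2}}{9} + \frac{2}{9} \cdot 2\right)\right)^{2} = \left(\left(\left(18 + 600 \sqrt{2}\right) + 6\right)^{2} + \left(-4 + \frac{1}{9} \cdot 4 + \frac{4}{9}\right)\right)^{2} = \left(\left(24 + 600 \sqrt{2}\right)^{2} + \left(-4 + \frac{4}{9} + \frac{4}{9}\right)\right)^{2} = \left(\left(24 + 600 \sqrt{2}\right)^{2} - \frac{28}{9}\right)^{2} = \left(- \frac{28}{9} + \left(24 + 600 \sqrt{2}\right)^{2}\right)^{2}$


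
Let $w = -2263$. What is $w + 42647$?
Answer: $40384$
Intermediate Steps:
$w + 42647 = -2263 + 42647 = 40384$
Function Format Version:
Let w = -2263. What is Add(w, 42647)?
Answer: 40384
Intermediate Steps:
Add(w, 42647) = Add(-2263, 42647) = 40384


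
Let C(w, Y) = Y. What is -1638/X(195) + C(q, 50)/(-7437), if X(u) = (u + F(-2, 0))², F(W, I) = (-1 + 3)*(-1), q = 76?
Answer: -14044256/277020813 ≈ -0.050697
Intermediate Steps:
F(W, I) = -2 (F(W, I) = 2*(-1) = -2)
X(u) = (-2 + u)² (X(u) = (u - 2)² = (-2 + u)²)
-1638/X(195) + C(q, 50)/(-7437) = -1638/(-2 + 195)² + 50/(-7437) = -1638/(193²) + 50*(-1/7437) = -1638/37249 - 50/7437 = -14044256/277020813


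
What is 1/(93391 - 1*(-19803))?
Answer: 1/113194 ≈ 8.8344e-6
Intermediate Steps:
1/(93391 - 1*(-19803)) = 1/(93391 + 19803) = 1/113194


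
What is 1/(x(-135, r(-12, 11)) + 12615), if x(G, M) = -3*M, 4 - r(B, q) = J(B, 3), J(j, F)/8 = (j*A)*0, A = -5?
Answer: 1/12603 ≈ 7.9346e-5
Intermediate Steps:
J(j, F) = 0 (J(j, F) = 8*((j*(-5))*0) = 8*(-5*j*0) = 8*0 = 0)
r(B, q) = 4 (r(B, q) = 4 - 1*0 = 4 + 0 = 4)
1/(x(-135, r(-12, 11)) + 12615) = 1/(-3*4 + 12615) = 1/(-12 + 12615) = 1/12603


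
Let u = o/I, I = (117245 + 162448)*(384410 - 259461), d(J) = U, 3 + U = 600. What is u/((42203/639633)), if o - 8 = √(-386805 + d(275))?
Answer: 1705688/491627820602457 + 852844*I*√298/54625313400273 ≈ 3.4695e-9 + 2.6952e-7*I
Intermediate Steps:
U = 597 (U = -3 + 600 = 597)
d(J) = 597
I = 34947360657 (I = 279693*124949 = 34947360657)
o = 8 + 36*I*√298 (o = 8 + √(-386805 + 597) = 8 + √(-386208) = 8 + 36*I*√298 ≈ 8.0 + 621.46*I)
u = 8/34947360657 + 4*I*√298/3883040073 (u = (8 + 36*I*√298)/34947360657 = (8 + 36*I*√298)*(1/34947360657) = 8/34947360657 + 4*I*√298/3883040073 ≈ 2.2892e-10 + 1.7783e-8*I)
u/((42203/639633)) = (8/34947360657 + 4*I*√298/3883040073)/((42203/639633)) = (8/34947360657 + 4*I*√298/3883040073)/((42203*(1/639633))) = (8/34947360657 + 4*I*√298/3883040073)/(42203/639633) = (8/34947360657 + 4*I*√298/3883040073)*(639633/42203) = 1705688/491627820602457 + 852844*I*√298/54625313400273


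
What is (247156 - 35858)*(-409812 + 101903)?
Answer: -65060555882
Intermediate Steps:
(247156 - 35858)*(-409812 + 101903) = 211298*(-307909) = -65060555882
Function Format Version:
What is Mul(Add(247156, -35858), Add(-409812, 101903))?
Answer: -65060555882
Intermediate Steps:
Mul(Add(247156, -35858), Add(-409812, 101903)) = Mul(211298, -307909) = -65060555882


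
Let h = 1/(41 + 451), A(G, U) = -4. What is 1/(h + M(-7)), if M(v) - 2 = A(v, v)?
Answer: -492/983 ≈ -0.50051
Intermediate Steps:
M(v) = -2 (M(v) = 2 - 4 = -2)
h = 1/492 ≈ 0.0020325
1/(h + M(-7)) = 1/(1/492 - 2) = 1/(-983/492) = -492/983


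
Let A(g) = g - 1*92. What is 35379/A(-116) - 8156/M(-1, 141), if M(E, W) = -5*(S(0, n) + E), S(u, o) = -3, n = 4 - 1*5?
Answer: -601007/1040 ≈ -577.89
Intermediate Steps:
n = -1 (n = 4 - 5 = -1)
A(g) = -92 + g (A(g) = g - 92 = -92 + g)
M(E, W) = 15 - 5*E (M(E, W) = -5*(-3 + E) = 15 - 5*E)
35379/A(-116) - 8156/M(-1, 141) = 35379/(-92 - 116) - 8156/(15 - 5*(-1)) = 35379/(-208) - 8156/(15 + 5) = 35379*(-1/208) - 8156/20 = -35379/208 - 8156*1/20 = -35379/208 - 2039/5 = -601007/1040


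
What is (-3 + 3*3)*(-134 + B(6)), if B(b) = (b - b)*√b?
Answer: -804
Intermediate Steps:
B(b) = 0 (B(b) = 0*√b = 0)
(-3 + 3*3)*(-134 + B(6)) = (-3 + 3*3)*(-134 + 0) = (-3 + 9)*(-134) = 6*(-134) = -804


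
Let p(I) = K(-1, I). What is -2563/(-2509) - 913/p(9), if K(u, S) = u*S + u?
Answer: 2316347/25090 ≈ 92.322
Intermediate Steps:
K(u, S) = u + S*u (K(u, S) = S*u + u = u + S*u)
p(I) = -1 - I (p(I) = -(1 + I) = -1 - I)
-2563/(-2509) - 913/p(9) = -2563/(-2509) - 913/(-1 - 1*9) = -2563*(-1/2509) - 913/(-1 - 9) = 2563/2509 - 913/(-10) = 2563/2509 - 913*(-⅒) = 2563/2509 + 913/10 = 2316347/25090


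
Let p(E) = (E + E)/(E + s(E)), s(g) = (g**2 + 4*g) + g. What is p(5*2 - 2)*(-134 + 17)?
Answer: -117/7 ≈ -16.714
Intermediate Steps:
s(g) = g**2 + 5*g
p(E) = 2*E/(E + E*(5 + E)) (p(E) = (E + E)/(E + E*(5 + E)) = (2*E)/(E + E*(5 + E)) = 2*E/(E + E*(5 + E)))
p(5*2 - 2)*(-134 + 17) = (2/(6 + (5*2 - 2)))*(-134 + 17) = (2/(6 + (10 - 2)))*(-117) = (2/(6 + 8))*(-117) = (2/14)*(-117) = (2*(1/14))*(-117) = (1/7)*(-117) = -117/7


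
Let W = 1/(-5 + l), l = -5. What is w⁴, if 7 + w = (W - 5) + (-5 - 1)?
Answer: 1073283121/10000 ≈ 1.0733e+5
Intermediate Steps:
W = -⅒ (W = 1/(-5 - 5) = 1/(-10) = -⅒ ≈ -0.10000)
w = -181/10 (w = -7 + ((-⅒ - 5) + (-5 - 1)) = -7 + (-51/10 - 6) = -7 - 111/10 = -181/10 ≈ -18.100)
w⁴ = (-181/10)⁴ = 1073283121/10000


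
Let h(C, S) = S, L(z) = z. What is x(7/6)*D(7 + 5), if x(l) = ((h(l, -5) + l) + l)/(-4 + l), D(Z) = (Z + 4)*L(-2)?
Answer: -512/17 ≈ -30.118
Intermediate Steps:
D(Z) = -8 - 2*Z (D(Z) = (Z + 4)*(-2) = (4 + Z)*(-2) = -8 - 2*Z)
x(l) = (-5 + 2*l)/(-4 + l) (x(l) = ((-5 + l) + l)/(-4 + l) = (-5 + 2*l)/(-4 + l))
x(7/6)*D(7 + 5) = ((-5 + 2*(7/6))/(-4 + 7/6))*(-8 - 2*(7 + 5)) = ((-5 + 2*(7*(1/6)))/(-4 + 7*(1/6)))*(-8 - 2*12) = ((-5 + 2*(7/6))/(-4 + 7/6))*(-8 - 24) = ((-5 + 7/3)/(-17/6))*(-32) = -6/17*(-8/3)*(-32) = (16/17)*(-32) = -512/17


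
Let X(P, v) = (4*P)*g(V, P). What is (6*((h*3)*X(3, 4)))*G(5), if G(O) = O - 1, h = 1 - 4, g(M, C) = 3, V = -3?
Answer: -7776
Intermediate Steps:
h = -3
G(O) = -1 + O
X(P, v) = 12*P (X(P, v) = (4*P)*3 = 12*P)
(6*((h*3)*X(3, 4)))*G(5) = (6*((-3*3)*(12*3)))*(-1 + 5) = (6*(-9*36))*4 = (6*(-324))*4 = -1944*4 = -7776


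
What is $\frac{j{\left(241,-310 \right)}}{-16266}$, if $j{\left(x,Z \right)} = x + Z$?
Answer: $\frac{23}{5422} \approx 0.004242$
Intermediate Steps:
$j{\left(x,Z \right)} = Z + x$
$\frac{j{\left(241,-310 \right)}}{-16266} = \frac{-310 + 241}{-16266} = \left(-69\right) \left(- \frac{1}{16266}\right) = \frac{23}{5422}$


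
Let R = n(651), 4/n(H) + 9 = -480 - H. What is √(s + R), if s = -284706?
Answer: I*√23125245135/285 ≈ 533.58*I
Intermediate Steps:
n(H) = 4/(-489 - H) (n(H) = 4/(-9 + (-480 - H)) = 4/(-489 - H))
R = -1/285 (R = -4/(489 + 651) = -4/1140 = -4*1/1140 = -1/285 ≈ -0.0035088)
√(s + R) = √(-284706 - 1/285) = √(-81141211/285) = I*√23125245135/285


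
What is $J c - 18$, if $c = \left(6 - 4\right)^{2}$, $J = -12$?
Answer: $-66$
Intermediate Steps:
$c = 4$ ($c = 2^{2} = 4$)
$J c - 18 = \left(-12\right) 4 - 18 = -48 - 18 = -66$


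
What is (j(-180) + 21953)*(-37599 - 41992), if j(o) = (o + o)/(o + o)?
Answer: -1747340814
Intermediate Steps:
j(o) = 1 (j(o) = (2*o)/((2*o)) = (2*o)*(1/(2*o)) = 1)
(j(-180) + 21953)*(-37599 - 41992) = (1 + 21953)*(-37599 - 41992) = 21954*(-79591) = -1747340814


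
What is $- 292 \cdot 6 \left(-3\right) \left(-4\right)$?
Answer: $-21024$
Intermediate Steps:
$- 292 \cdot 6 \left(-3\right) \left(-4\right) = - 292 \left(\left(-18\right) \left(-4\right)\right) = \left(-292\right) 72 = -21024$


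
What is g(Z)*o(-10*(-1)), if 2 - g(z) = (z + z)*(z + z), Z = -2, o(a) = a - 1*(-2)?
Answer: -168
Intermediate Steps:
o(a) = 2 + a (o(a) = a + 2 = 2 + a)
g(z) = 2 - 4*z² (g(z) = 2 - (z + z)*(z + z) = 2 - 2*z*2*z = 2 - 4*z²)
g(Z)*o(-10*(-1)) = (2 - 4*(-2)²)*(2 - 10*(-1)) = (2 - 4*4)*(2 + 10) = (2 - 16)*12 = -14*12 = -168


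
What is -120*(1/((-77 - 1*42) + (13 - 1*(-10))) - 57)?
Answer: 27365/4 ≈ 6841.3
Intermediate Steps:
-120*(1/((-77 - 1*42) + (13 - 1*(-10))) - 57) = -120*(1/((-77 - 42) + (13 + 10)) - 57) = -120*(1/(-119 + 23) - 57) = -120*(1/(-96) - 57) = -120*(-1/96 - 57) = -120*(-5473/96) = 27365/4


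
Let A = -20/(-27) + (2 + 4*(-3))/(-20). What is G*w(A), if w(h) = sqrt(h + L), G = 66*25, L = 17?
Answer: 275*sqrt(5910)/3 ≈ 7047.0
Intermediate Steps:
G = 1650
A = 67/54 (A = -20*(-1/27) + (2 - 12)*(-1/20) = 20/27 - 10*(-1/20) = 20/27 + 1/2 = 67/54 ≈ 1.2407)
w(h) = sqrt(17 + h) (w(h) = sqrt(h + 17) = sqrt(17 + h))
G*w(A) = 1650*sqrt(17 + 67/54) = 1650*sqrt(985/54) = 1650*(sqrt(5910)/18) = 275*sqrt(5910)/3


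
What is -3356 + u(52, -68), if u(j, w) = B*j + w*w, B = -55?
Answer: -1592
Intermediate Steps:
u(j, w) = w² - 55*j (u(j, w) = -55*j + w*w = -55*j + w² = w² - 55*j)
-3356 + u(52, -68) = -3356 + ((-68)² - 55*52) = -3356 + (4624 - 2860) = -3356 + 1764 = -1592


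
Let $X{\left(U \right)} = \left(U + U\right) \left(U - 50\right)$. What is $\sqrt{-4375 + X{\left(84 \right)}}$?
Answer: $\sqrt{1337} \approx 36.565$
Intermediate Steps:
$X{\left(U \right)} = 2 U \left(-50 + U\right)$
$\sqrt{-4375 + X{\left(84 \right)}} = \sqrt{-4375 + 2 \cdot 84 \left(-50 + 84\right)} = \sqrt{-4375 + 2 \cdot 84 \cdot 34} = \sqrt{-4375 + 5712} = \sqrt{1337}$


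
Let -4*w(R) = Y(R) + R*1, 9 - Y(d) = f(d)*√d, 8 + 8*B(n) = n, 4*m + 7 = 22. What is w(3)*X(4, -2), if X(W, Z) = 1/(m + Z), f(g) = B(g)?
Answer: -12/7 - 5*√3/56 ≈ -1.8689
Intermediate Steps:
m = 15/4 (m = -7/4 + (¼)*22 = -7/4 + 11/2 = 15/4 ≈ 3.7500)
B(n) = -1 + n/8
f(g) = -1 + g/8
X(W, Z) = 1/(15/4 + Z)
Y(d) = 9 - √d*(-1 + d/8) (Y(d) = 9 - (-1 + d/8)*√d = 9 - √d*(-1 + d/8))
w(R) = -9/4 - R/4 - √R*(8 - R)/32 (w(R) = -((9 + √R*(8 - R)/8) + R*1)/4 = -((9 + √R*(8 - R)/8) + R)/4 = -(9 + R + √R*(8 - R)/8)/4 = -9/4 - R/4 - √R*(8 - R)/32)
w(3)*X(4, -2) = (-9/4 - ¼*3 + √3*(-8 + 3)/32)*(4/(15 + 4*(-2))) = (-9/4 - ¾ + (1/32)*√3*(-5))*(4/(15 - 8)) = (-9/4 - ¾ - 5*√3/32)*(4/7) = (-3 - 5*√3/32)*(4*(⅐)) = (-3 - 5*√3/32)*(4/7) = -12/7 - 5*√3/56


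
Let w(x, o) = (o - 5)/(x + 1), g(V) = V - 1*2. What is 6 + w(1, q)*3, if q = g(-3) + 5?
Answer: -3/2 ≈ -1.5000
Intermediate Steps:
g(V) = -2 + V (g(V) = V - 2 = -2 + V)
q = 0 (q = (-2 - 3) + 5 = -5 + 5 = 0)
w(x, o) = (-5 + o)/(1 + x)
6 + w(1, q)*3 = 6 + ((-5 + 0)/(1 + 1))*3 = 6 + (-5/2)*3 = 6 + ((½)*(-5))*3 = 6 - 5/2*3 = 6 - 15/2 = -3/2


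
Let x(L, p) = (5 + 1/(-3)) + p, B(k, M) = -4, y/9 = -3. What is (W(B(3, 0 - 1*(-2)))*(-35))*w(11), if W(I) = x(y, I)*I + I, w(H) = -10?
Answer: -7000/3 ≈ -2333.3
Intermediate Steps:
y = -27 (y = 9*(-3) = -27)
x(L, p) = 14/3 + p (x(L, p) = (5 - ⅓) + p = 14/3 + p)
W(I) = I + I*(14/3 + I) (W(I) = (14/3 + I)*I + I = I*(14/3 + I) + I = I + I*(14/3 + I))
(W(B(3, 0 - 1*(-2)))*(-35))*w(11) = (((⅓)*(-4)*(17 + 3*(-4)))*(-35))*(-10) = (((⅓)*(-4)*(17 - 12))*(-35))*(-10) = (((⅓)*(-4)*5)*(-35))*(-10) = -20/3*(-35)*(-10) = (700/3)*(-10) = -7000/3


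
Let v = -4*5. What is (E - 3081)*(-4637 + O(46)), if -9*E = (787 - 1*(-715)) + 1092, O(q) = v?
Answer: 141214211/9 ≈ 1.5690e+7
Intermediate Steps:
v = -20
O(q) = -20
E = -2594/9 (E = -((787 - 1*(-715)) + 1092)/9 = -((787 + 715) + 1092)/9 = -(1502 + 1092)/9 = -⅑*2594 = -2594/9 ≈ -288.22)
(E - 3081)*(-4637 + O(46)) = (-2594/9 - 3081)*(-4637 - 20) = -30323/9*(-4657) = 141214211/9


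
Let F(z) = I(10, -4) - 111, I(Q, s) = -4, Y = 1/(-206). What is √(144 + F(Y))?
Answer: √29 ≈ 5.3852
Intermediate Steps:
Y = -1/206 ≈ -0.0048544
F(z) = -115 (F(z) = -4 - 111 = -115)
√(144 + F(Y)) = √(144 - 115) = √29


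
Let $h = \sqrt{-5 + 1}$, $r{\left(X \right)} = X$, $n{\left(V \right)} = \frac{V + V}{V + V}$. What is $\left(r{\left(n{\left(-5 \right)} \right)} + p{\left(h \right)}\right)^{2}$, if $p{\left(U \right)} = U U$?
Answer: $9$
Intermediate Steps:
$n{\left(V \right)} = 1$ ($n{\left(V \right)} = \frac{2 V}{2 V} = 2 V \frac{1}{2 V} = 1$)
$h = 2 i$ ($h = \sqrt{-4} = 2 i \approx 2.0 i$)
$p{\left(U \right)} = U^{2}$
$\left(r{\left(n{\left(-5 \right)} \right)} + p{\left(h \right)}\right)^{2} = \left(1 + \left(2 i\right)^{2}\right)^{2} = \left(1 - 4\right)^{2} = \left(-3\right)^{2} = 9$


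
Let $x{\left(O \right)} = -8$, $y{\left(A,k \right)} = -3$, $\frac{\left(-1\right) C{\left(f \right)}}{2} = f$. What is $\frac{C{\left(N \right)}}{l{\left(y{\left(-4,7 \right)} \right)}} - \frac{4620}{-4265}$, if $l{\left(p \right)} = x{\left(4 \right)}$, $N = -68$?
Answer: $- \frac{13577}{853} \approx -15.917$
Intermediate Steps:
$C{\left(f \right)} = - 2 f$
$l{\left(p \right)} = -8$
$\frac{C{\left(N \right)}}{l{\left(y{\left(-4,7 \right)} \right)}} - \frac{4620}{-4265} = \frac{\left(-2\right) \left(-68\right)}{-8} - \frac{4620}{-4265} = 136 \left(- \frac{1}{8}\right) - - \frac{924}{853} = -17 + \frac{924}{853} = - \frac{13577}{853}$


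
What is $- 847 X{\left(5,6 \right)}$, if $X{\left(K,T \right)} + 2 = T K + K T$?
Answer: $-49126$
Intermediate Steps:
$X{\left(K,T \right)} = -2 + 2 K T$ ($X{\left(K,T \right)} = -2 + \left(T K + K T\right) = -2 + \left(K T + K T\right) = -2 + 2 K T$)
$- 847 X{\left(5,6 \right)} = - 847 \left(-2 + 2 \cdot 5 \cdot 6\right) = - 847 \left(-2 + 60\right) = \left(-847\right) 58 = -49126$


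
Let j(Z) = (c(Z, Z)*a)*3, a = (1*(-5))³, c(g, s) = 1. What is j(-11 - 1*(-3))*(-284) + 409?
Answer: 106909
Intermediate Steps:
a = -125 (a = (-5)³ = -125)
j(Z) = -375 (j(Z) = (1*(-125))*3 = -125*3 = -375)
j(-11 - 1*(-3))*(-284) + 409 = -375*(-284) + 409 = 106500 + 409 = 106909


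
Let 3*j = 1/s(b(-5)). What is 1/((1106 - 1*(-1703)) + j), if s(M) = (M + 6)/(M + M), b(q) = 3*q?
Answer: 9/25291 ≈ 0.00035586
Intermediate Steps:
s(M) = (6 + M)/(2*M) (s(M) = (6 + M)/((2*M)) = (6 + M)*(1/(2*M)) = (6 + M)/(2*M))
j = 10/9 (j = 1/(3*(((6 + 3*(-5))/(2*((3*(-5))))))) = 1/(3*(((½)*(6 - 15)/(-15)))) = 1/(3*(((½)*(-1/15)*(-9)))) = 1/(3*(3/10)) = (⅓)*(10/3) = 10/9 ≈ 1.1111)
1/((1106 - 1*(-1703)) + j) = 1/((1106 - 1*(-1703)) + 10/9) = 1/((1106 + 1703) + 10/9) = 1/(2809 + 10/9) = 1/(25291/9) = 9/25291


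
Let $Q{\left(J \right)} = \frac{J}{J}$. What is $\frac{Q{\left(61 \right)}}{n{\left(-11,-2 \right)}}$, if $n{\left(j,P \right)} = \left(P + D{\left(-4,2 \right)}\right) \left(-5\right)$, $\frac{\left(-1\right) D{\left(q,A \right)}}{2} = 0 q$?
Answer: $\frac{1}{10} \approx 0.1$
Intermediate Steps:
$D{\left(q,A \right)} = 0$ ($D{\left(q,A \right)} = - 2 \cdot 0 q = \left(-2\right) 0 = 0$)
$Q{\left(J \right)} = 1$
$n{\left(j,P \right)} = - 5 P$ ($n{\left(j,P \right)} = \left(P + 0\right) \left(-5\right) = P \left(-5\right) = - 5 P$)
$\frac{Q{\left(61 \right)}}{n{\left(-11,-2 \right)}} = 1 \frac{1}{\left(-5\right) \left(-2\right)} = 1 \cdot \frac{1}{10} = \frac{1}{10}$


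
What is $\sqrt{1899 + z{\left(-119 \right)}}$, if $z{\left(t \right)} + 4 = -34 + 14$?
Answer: $25 \sqrt{3} \approx 43.301$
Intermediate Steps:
$z{\left(t \right)} = -24$ ($z{\left(t \right)} = -4 + \left(-34 + 14\right) = -4 - 20 = -24$)
$\sqrt{1899 + z{\left(-119 \right)}} = \sqrt{1899 - 24} = \sqrt{1875} = 25 \sqrt{3}$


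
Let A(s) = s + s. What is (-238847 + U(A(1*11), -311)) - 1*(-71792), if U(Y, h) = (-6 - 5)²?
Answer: -166934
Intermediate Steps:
A(s) = 2*s
U(Y, h) = 121 (U(Y, h) = (-11)² = 121)
(-238847 + U(A(1*11), -311)) - 1*(-71792) = (-238847 + 121) - 1*(-71792) = -238726 + 71792 = -166934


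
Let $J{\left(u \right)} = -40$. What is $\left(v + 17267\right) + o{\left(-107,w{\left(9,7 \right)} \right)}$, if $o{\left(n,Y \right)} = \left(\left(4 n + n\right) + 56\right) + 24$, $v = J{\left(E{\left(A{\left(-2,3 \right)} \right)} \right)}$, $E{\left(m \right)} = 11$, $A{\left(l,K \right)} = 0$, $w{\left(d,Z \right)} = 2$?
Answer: $16772$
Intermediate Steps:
$v = -40$
$o{\left(n,Y \right)} = 80 + 5 n$ ($o{\left(n,Y \right)} = \left(5 n + 56\right) + 24 = \left(56 + 5 n\right) + 24 = 80 + 5 n$)
$\left(v + 17267\right) + o{\left(-107,w{\left(9,7 \right)} \right)} = \left(-40 + 17267\right) + \left(80 + 5 \left(-107\right)\right) = 17227 + \left(80 - 535\right) = 17227 - 455 = 16772$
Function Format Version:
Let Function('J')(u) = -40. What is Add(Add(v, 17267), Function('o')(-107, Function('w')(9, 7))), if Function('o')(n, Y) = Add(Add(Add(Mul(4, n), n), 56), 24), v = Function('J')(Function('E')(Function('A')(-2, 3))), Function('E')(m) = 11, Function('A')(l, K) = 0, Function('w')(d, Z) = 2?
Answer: 16772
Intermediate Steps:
v = -40
Function('o')(n, Y) = Add(80, Mul(5, n)) (Function('o')(n, Y) = Add(Add(Mul(5, n), 56), 24) = Add(Add(56, Mul(5, n)), 24) = Add(80, Mul(5, n)))
Add(Add(v, 17267), Function('o')(-107, Function('w')(9, 7))) = Add(Add(-40, 17267), Add(80, Mul(5, -107))) = Add(17227, Add(80, -535)) = Add(17227, -455) = 16772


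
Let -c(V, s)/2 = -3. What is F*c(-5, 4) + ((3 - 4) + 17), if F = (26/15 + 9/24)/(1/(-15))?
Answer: -695/4 ≈ -173.75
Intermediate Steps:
c(V, s) = 6 (c(V, s) = -2*(-3) = 6)
F = -253/8 (F = (26*(1/15) + 9*(1/24))/(-1/15) = (26/15 + 3/8)*(-15) = (253/120)*(-15) = -253/8 ≈ -31.625)
F*c(-5, 4) + ((3 - 4) + 17) = -253/8*6 + ((3 - 4) + 17) = -759/4 + (-1 + 17) = -759/4 + 16 = -695/4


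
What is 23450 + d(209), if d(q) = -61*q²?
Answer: -2641091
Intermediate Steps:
23450 + d(209) = 23450 - 61*209² = 23450 - 61*43681 = 23450 - 2664541 = -2641091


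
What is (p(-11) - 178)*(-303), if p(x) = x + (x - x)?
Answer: 57267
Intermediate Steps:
p(x) = x (p(x) = x + 0 = x)
(p(-11) - 178)*(-303) = (-11 - 178)*(-303) = -189*(-303) = 57267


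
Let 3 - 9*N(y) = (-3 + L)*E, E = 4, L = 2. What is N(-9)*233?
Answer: 1631/9 ≈ 181.22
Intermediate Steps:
N(y) = 7/9 (N(y) = ⅓ - (-3 + 2)*4/9 = ⅓ - (-1)*4/9 = ⅓ - ⅑*(-4) = ⅓ + 4/9 = 7/9)
N(-9)*233 = (7/9)*233 = 1631/9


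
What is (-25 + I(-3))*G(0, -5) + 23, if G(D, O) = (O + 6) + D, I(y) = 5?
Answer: 3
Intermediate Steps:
G(D, O) = 6 + D + O (G(D, O) = (6 + O) + D = 6 + D + O)
(-25 + I(-3))*G(0, -5) + 23 = (-25 + 5)*(6 + 0 - 5) + 23 = -20*1 + 23 = -20 + 23 = 3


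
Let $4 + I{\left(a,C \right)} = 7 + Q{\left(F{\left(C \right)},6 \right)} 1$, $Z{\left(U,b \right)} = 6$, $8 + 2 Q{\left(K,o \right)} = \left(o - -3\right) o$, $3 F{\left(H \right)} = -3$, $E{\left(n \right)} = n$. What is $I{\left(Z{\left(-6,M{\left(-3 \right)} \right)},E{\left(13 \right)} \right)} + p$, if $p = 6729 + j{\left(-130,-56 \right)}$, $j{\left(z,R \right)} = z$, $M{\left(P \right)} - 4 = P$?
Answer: $6625$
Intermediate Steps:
$F{\left(H \right)} = -1$ ($F{\left(H \right)} = \frac{1}{3} \left(-3\right) = -1$)
$Q{\left(K,o \right)} = -4 + \frac{o \left(3 + o\right)}{2}$ ($Q{\left(K,o \right)} = -4 + \frac{\left(o - -3\right) o}{2} = -4 + \frac{\left(o + 3\right) o}{2} = -4 + \frac{\left(3 + o\right) o}{2} = -4 + \frac{o \left(3 + o\right)}{2}$)
$M{\left(P \right)} = 4 + P$
$I{\left(a,C \right)} = 26$ ($I{\left(a,C \right)} = -4 + \left(7 + \left(-4 + \frac{6^{2}}{2} + \frac{3}{2} \cdot 6\right) 1\right) = -4 + \left(7 + \left(-4 + \frac{1}{2} \cdot 36 + 9\right) 1\right) = -4 + \left(7 + \left(-4 + 18 + 9\right) 1\right) = -4 + \left(7 + 23 \cdot 1\right) = -4 + \left(7 + 23\right) = -4 + 30 = 26$)
$p = 6599$ ($p = 6729 - 130 = 6599$)
$I{\left(Z{\left(-6,M{\left(-3 \right)} \right)},E{\left(13 \right)} \right)} + p = 26 + 6599 = 6625$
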